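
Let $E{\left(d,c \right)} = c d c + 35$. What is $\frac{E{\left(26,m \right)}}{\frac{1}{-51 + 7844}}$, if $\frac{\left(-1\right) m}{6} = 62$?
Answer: $28039362067$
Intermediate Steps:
$m = -372$ ($m = \left(-6\right) 62 = -372$)
$E{\left(d,c \right)} = 35 + d c^{2}$ ($E{\left(d,c \right)} = d c^{2} + 35 = 35 + d c^{2}$)
$\frac{E{\left(26,m \right)}}{\frac{1}{-51 + 7844}} = \frac{35 + 26 \left(-372\right)^{2}}{\frac{1}{-51 + 7844}} = \frac{35 + 26 \cdot 138384}{\frac{1}{7793}} = \left(35 + 3597984\right) \frac{1}{\frac{1}{7793}} = 3598019 \cdot 7793 = 28039362067$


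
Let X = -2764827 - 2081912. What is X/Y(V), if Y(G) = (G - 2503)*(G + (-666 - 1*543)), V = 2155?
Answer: 4846739/329208 ≈ 14.722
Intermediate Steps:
Y(G) = (-2503 + G)*(-1209 + G) (Y(G) = (-2503 + G)*(G + (-666 - 543)) = (-2503 + G)*(G - 1209) = (-2503 + G)*(-1209 + G))
X = -4846739
X/Y(V) = -4846739/(3026127 + 2155² - 3712*2155) = -4846739/(3026127 + 4644025 - 7999360) = -4846739/(-329208) = -4846739*(-1/329208) = 4846739/329208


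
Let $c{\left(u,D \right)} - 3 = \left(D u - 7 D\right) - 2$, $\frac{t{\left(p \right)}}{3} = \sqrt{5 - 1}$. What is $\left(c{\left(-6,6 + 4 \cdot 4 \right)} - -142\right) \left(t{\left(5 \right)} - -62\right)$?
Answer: $-9724$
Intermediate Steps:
$t{\left(p \right)} = 6$ ($t{\left(p \right)} = 3 \sqrt{5 - 1} = 3 \sqrt{4} = 3 \cdot 2 = 6$)
$c{\left(u,D \right)} = 1 - 7 D + D u$ ($c{\left(u,D \right)} = 3 - \left(2 + 7 D - D u\right) = 1 - 7 D + D u$)
$\left(c{\left(-6,6 + 4 \cdot 4 \right)} - -142\right) \left(t{\left(5 \right)} - -62\right) = \left(\left(1 - 7 \left(6 + 4 \cdot 4\right) + \left(6 + 4 \cdot 4\right) \left(-6\right)\right) - -142\right) \left(6 - -62\right) = \left(\left(1 - 7 \left(6 + 16\right) + \left(6 + 16\right) \left(-6\right)\right) + 142\right) \left(6 + 62\right) = \left(\left(1 - 154 + 22 \left(-6\right)\right) + 142\right) 68 = \left(\left(1 - 154 - 132\right) + 142\right) 68 = \left(-285 + 142\right) 68 = \left(-143\right) 68 = -9724$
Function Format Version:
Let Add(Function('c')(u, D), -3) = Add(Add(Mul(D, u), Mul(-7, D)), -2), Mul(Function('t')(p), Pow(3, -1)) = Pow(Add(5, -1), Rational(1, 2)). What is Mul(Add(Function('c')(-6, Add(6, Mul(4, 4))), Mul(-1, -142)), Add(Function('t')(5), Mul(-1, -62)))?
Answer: -9724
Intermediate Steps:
Function('t')(p) = 6 (Function('t')(p) = Mul(3, Pow(Add(5, -1), Rational(1, 2))) = Mul(3, Pow(4, Rational(1, 2))) = Mul(3, 2) = 6)
Function('c')(u, D) = Add(1, Mul(-7, D), Mul(D, u)) (Function('c')(u, D) = Add(3, Add(Add(Mul(D, u), Mul(-7, D)), -2)) = Add(3, Add(Add(Mul(-7, D), Mul(D, u)), -2)) = Add(3, Add(-2, Mul(-7, D), Mul(D, u))) = Add(1, Mul(-7, D), Mul(D, u)))
Mul(Add(Function('c')(-6, Add(6, Mul(4, 4))), Mul(-1, -142)), Add(Function('t')(5), Mul(-1, -62))) = Mul(Add(Add(1, Mul(-7, Add(6, Mul(4, 4))), Mul(Add(6, Mul(4, 4)), -6)), Mul(-1, -142)), Add(6, Mul(-1, -62))) = Mul(Add(Add(1, Mul(-7, Add(6, 16)), Mul(Add(6, 16), -6)), 142), Add(6, 62)) = Mul(Add(Add(1, Mul(-7, 22), Mul(22, -6)), 142), 68) = Mul(Add(Add(1, -154, -132), 142), 68) = Mul(Add(-285, 142), 68) = Mul(-143, 68) = -9724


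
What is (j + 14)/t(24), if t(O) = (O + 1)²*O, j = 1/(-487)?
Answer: 6817/7305000 ≈ 0.00093320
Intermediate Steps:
j = -1/487 ≈ -0.0020534
t(O) = O*(1 + O)² (t(O) = (1 + O)²*O = O*(1 + O)²)
(j + 14)/t(24) = (-1/487 + 14)/((24*(1 + 24)²)) = 6817/(487*((24*25²))) = 6817/(487*((24*625))) = (6817/487)/15000 = (6817/487)*(1/15000) = 6817/7305000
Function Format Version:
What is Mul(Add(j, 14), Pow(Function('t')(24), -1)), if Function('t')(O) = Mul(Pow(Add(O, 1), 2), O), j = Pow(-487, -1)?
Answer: Rational(6817, 7305000) ≈ 0.00093320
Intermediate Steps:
j = Rational(-1, 487) ≈ -0.0020534
Function('t')(O) = Mul(O, Pow(Add(1, O), 2)) (Function('t')(O) = Mul(Pow(Add(1, O), 2), O) = Mul(O, Pow(Add(1, O), 2)))
Mul(Add(j, 14), Pow(Function('t')(24), -1)) = Mul(Add(Rational(-1, 487), 14), Pow(Mul(24, Pow(Add(1, 24), 2)), -1)) = Mul(Rational(6817, 487), Pow(Mul(24, Pow(25, 2)), -1)) = Mul(Rational(6817, 487), Pow(Mul(24, 625), -1)) = Mul(Rational(6817, 487), Pow(15000, -1)) = Mul(Rational(6817, 487), Rational(1, 15000)) = Rational(6817, 7305000)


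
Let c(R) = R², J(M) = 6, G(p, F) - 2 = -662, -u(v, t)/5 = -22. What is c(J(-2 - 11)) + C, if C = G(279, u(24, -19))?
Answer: -624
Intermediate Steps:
u(v, t) = 110 (u(v, t) = -5*(-22) = 110)
G(p, F) = -660 (G(p, F) = 2 - 662 = -660)
C = -660
c(J(-2 - 11)) + C = 6² - 660 = 36 - 660 = -624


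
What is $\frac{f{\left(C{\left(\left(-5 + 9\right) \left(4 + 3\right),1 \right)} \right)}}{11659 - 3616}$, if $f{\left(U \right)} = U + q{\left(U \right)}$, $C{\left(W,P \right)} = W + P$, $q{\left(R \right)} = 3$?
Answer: $\frac{32}{8043} \approx 0.0039786$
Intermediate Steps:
$C{\left(W,P \right)} = P + W$
$f{\left(U \right)} = 3 + U$ ($f{\left(U \right)} = U + 3 = 3 + U$)
$\frac{f{\left(C{\left(\left(-5 + 9\right) \left(4 + 3\right),1 \right)} \right)}}{11659 - 3616} = \frac{3 + \left(1 + \left(-5 + 9\right) \left(4 + 3\right)\right)}{11659 - 3616} = \frac{3 + \left(1 + 4 \cdot 7\right)}{8043} = \left(3 + \left(1 + 28\right)\right) \frac{1}{8043} = \left(3 + 29\right) \frac{1}{8043} = 32 \cdot \frac{1}{8043} = \frac{32}{8043}$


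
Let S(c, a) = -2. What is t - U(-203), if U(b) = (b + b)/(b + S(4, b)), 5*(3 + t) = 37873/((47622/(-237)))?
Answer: -138878001/3254170 ≈ -42.677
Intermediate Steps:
t = -3230077/79370 (t = -3 + (37873/((47622/(-237))))/5 = -3 + (37873/((47622*(-1/237))))/5 = -3 + (37873/(-15874/79))/5 = -3 + (37873*(-79/15874))/5 = -3 + (⅕)*(-2991967/15874) = -3 - 2991967/79370 = -3230077/79370 ≈ -40.696)
U(b) = 2*b/(-2 + b) (U(b) = (b + b)/(b - 2) = (2*b)/(-2 + b) = 2*b/(-2 + b))
t - U(-203) = -3230077/79370 - 2*(-203)/(-2 - 203) = -3230077/79370 - 2*(-203)/(-205) = -3230077/79370 - 2*(-203)*(-1)/205 = -3230077/79370 - 1*406/205 = -3230077/79370 - 406/205 = -138878001/3254170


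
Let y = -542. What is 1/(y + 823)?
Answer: 1/281 ≈ 0.0035587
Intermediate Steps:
1/(y + 823) = 1/(-542 + 823) = 1/281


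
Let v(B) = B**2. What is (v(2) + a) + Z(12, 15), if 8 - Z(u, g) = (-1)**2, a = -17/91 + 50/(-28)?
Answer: 1643/182 ≈ 9.0275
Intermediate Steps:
a = -359/182 (a = -17*1/91 + 50*(-1/28) = -17/91 - 25/14 = -359/182 ≈ -1.9725)
Z(u, g) = 7 (Z(u, g) = 8 - 1*(-1)**2 = 8 - 1*1 = 8 - 1 = 7)
(v(2) + a) + Z(12, 15) = (2**2 - 359/182) + 7 = (4 - 359/182) + 7 = 369/182 + 7 = 1643/182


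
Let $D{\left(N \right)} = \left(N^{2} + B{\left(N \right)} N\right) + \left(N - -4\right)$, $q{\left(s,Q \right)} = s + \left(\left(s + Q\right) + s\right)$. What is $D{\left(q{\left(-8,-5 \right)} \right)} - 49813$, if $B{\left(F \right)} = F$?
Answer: $-48156$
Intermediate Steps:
$q{\left(s,Q \right)} = Q + 3 s$ ($q{\left(s,Q \right)} = s + \left(\left(Q + s\right) + s\right) = s + \left(Q + 2 s\right) = Q + 3 s$)
$D{\left(N \right)} = 4 + N + 2 N^{2}$ ($D{\left(N \right)} = \left(N^{2} + N N\right) + \left(N - -4\right) = \left(N^{2} + N^{2}\right) + \left(N + 4\right) = 2 N^{2} + \left(4 + N\right) = 4 + N + 2 N^{2}$)
$D{\left(q{\left(-8,-5 \right)} \right)} - 49813 = \left(4 + \left(-5 + 3 \left(-8\right)\right) + 2 \left(-5 + 3 \left(-8\right)\right)^{2}\right) - 49813 = \left(4 - 29 + 2 \left(-5 - 24\right)^{2}\right) - 49813 = \left(4 - 29 + 2 \left(-29\right)^{2}\right) - 49813 = \left(4 - 29 + 2 \cdot 841\right) - 49813 = \left(4 - 29 + 1682\right) - 49813 = 1657 - 49813 = -48156$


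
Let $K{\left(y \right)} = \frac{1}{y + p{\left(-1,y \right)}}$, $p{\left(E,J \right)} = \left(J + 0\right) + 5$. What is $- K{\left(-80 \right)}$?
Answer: $\frac{1}{155} \approx 0.0064516$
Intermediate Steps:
$p{\left(E,J \right)} = 5 + J$ ($p{\left(E,J \right)} = J + 5 = 5 + J$)
$K{\left(y \right)} = \frac{1}{5 + 2 y}$ ($K{\left(y \right)} = \frac{1}{y + \left(5 + y\right)} = \frac{1}{5 + 2 y}$)
$- K{\left(-80 \right)} = - \frac{1}{5 + 2 \left(-80\right)} = - \frac{1}{5 - 160} = - \frac{1}{-155} = \left(-1\right) \left(- \frac{1}{155}\right) = \frac{1}{155}$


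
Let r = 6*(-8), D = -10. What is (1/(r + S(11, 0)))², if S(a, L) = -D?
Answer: 1/1444 ≈ 0.00069252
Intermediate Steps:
S(a, L) = 10 (S(a, L) = -1*(-10) = 10)
r = -48
(1/(r + S(11, 0)))² = (1/(-48 + 10))² = (1/(-38))² = (-1/38)² = 1/1444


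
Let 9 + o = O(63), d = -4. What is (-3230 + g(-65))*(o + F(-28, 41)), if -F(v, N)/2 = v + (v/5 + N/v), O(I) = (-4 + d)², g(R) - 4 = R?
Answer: -28825869/70 ≈ -4.1180e+5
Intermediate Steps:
g(R) = 4 + R
O(I) = 64 (O(I) = (-4 - 4)² = (-8)² = 64)
o = 55 (o = -9 + 64 = 55)
F(v, N) = -12*v/5 - 2*N/v (F(v, N) = -2*(v + (v/5 + N/v)) = -2*(6*v/5 + N/v) = -12*v/5 - 2*N/v)
(-3230 + g(-65))*(o + F(-28, 41)) = (-3230 + (4 - 65))*(55 + (-12/5*(-28) - 2*41/(-28))) = (-3230 - 61)*(55 + (336/5 - 2*41*(-1/28))) = -3291*(55 + (336/5 + 41/14)) = -3291*(55 + 4909/70) = -3291*8759/70 = -28825869/70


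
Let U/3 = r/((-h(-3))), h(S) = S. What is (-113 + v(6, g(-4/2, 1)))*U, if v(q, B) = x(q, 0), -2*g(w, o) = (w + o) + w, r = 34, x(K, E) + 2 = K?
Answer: -3706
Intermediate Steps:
x(K, E) = -2 + K
g(w, o) = -w - o/2 (g(w, o) = -((w + o) + w)/2 = -((o + w) + w)/2 = -(o + 2*w)/2 = -w - o/2)
v(q, B) = -2 + q
U = 34 (U = 3*(34/((-1*(-3)))) = 3*(34/3) = 34)
(-113 + v(6, g(-4/2, 1)))*U = (-113 + (-2 + 6))*34 = (-113 + 4)*34 = -109*34 = -3706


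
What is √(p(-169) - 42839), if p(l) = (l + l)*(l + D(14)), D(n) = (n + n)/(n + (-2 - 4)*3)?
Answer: √16649 ≈ 129.03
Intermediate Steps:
D(n) = 2*n/(-18 + n) (D(n) = (2*n)/(n - 6*3) = (2*n)/(n - 18) = (2*n)/(-18 + n) = 2*n/(-18 + n))
p(l) = 2*l*(-7 + l) (p(l) = (l + l)*(l + 2*14/(-18 + 14)) = (2*l)*(l + 2*14/(-4)) = (2*l)*(l + 2*14*(-¼)) = (2*l)*(l - 7) = (2*l)*(-7 + l) = 2*l*(-7 + l))
√(p(-169) - 42839) = √(2*(-169)*(-7 - 169) - 42839) = √(2*(-169)*(-176) - 42839) = √(59488 - 42839) = √16649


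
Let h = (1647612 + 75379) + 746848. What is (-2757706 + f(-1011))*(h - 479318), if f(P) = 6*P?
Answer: -5501346205212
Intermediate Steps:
h = 2469839 (h = 1722991 + 746848 = 2469839)
(-2757706 + f(-1011))*(h - 479318) = (-2757706 + 6*(-1011))*(2469839 - 479318) = (-2757706 - 6066)*1990521 = -2763772*1990521 = -5501346205212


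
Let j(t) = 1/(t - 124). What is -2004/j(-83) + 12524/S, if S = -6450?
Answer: 1337814038/3225 ≈ 4.1483e+5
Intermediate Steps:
j(t) = 1/(-124 + t)
-2004/j(-83) + 12524/S = -2004/(1/(-124 - 83)) + 12524/(-6450) = -2004/(1/(-207)) + 12524*(-1/6450) = -2004/(-1/207) - 6262/3225 = -2004*(-207) - 6262/3225 = 414828 - 6262/3225 = 1337814038/3225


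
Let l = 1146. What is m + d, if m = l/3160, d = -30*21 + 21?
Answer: -961647/1580 ≈ -608.64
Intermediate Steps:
d = -609 (d = -630 + 21 = -609)
m = 573/1580 (m = 1146/3160 = 1146*(1/3160) = 573/1580 ≈ 0.36266)
m + d = 573/1580 - 609 = -961647/1580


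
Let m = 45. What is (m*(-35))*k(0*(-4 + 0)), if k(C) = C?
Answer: 0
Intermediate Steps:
(m*(-35))*k(0*(-4 + 0)) = (45*(-35))*(0*(-4 + 0)) = -0*(-4) = -1575*0 = 0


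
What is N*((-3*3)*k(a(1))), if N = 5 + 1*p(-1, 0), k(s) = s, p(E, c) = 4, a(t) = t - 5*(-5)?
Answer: -2106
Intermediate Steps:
a(t) = 25 + t (a(t) = t + 25 = 25 + t)
N = 9 (N = 5 + 1*4 = 5 + 4 = 9)
N*((-3*3)*k(a(1))) = 9*((-3*3)*(25 + 1)) = 9*(-9*26) = 9*(-234) = -2106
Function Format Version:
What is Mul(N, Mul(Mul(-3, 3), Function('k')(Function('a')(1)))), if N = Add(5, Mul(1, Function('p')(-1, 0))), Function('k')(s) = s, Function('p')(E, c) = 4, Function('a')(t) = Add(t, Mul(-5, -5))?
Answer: -2106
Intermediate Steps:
Function('a')(t) = Add(25, t) (Function('a')(t) = Add(t, 25) = Add(25, t))
N = 9 (N = Add(5, Mul(1, 4)) = Add(5, 4) = 9)
Mul(N, Mul(Mul(-3, 3), Function('k')(Function('a')(1)))) = Mul(9, Mul(Mul(-3, 3), Add(25, 1))) = Mul(9, Mul(-9, 26)) = Mul(9, -234) = -2106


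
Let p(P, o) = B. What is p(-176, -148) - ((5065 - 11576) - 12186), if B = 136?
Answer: 18833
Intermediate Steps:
p(P, o) = 136
p(-176, -148) - ((5065 - 11576) - 12186) = 136 - ((5065 - 11576) - 12186) = 136 - (-6511 - 12186) = 136 - 1*(-18697) = 136 + 18697 = 18833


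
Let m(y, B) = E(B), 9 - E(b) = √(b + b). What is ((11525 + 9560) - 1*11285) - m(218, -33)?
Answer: 9791 + I*√66 ≈ 9791.0 + 8.124*I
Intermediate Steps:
E(b) = 9 - √2*√b (E(b) = 9 - √(b + b) = 9 - √(2*b) = 9 - √2*√b)
m(y, B) = 9 - √2*√B
((11525 + 9560) - 1*11285) - m(218, -33) = ((11525 + 9560) - 1*11285) - (9 - √2*√(-33)) = (21085 - 11285) - (9 - √2*I*√33) = 9800 - (9 - I*√66) = 9800 + (-9 + I*√66) = 9791 + I*√66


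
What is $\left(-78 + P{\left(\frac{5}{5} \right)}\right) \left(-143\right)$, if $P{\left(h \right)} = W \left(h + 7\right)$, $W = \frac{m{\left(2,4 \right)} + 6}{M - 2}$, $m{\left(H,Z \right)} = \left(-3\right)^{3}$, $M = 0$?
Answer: $-858$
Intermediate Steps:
$m{\left(H,Z \right)} = -27$
$W = \frac{21}{2}$ ($W = \frac{-27 + 6}{0 - 2} = - \frac{21}{-2} = \left(-21\right) \left(- \frac{1}{2}\right) = \frac{21}{2} \approx 10.5$)
$P{\left(h \right)} = \frac{147}{2} + \frac{21 h}{2}$ ($P{\left(h \right)} = \frac{21 \left(h + 7\right)}{2} = \frac{21 \left(7 + h\right)}{2} = \frac{147}{2} + \frac{21 h}{2}$)
$\left(-78 + P{\left(\frac{5}{5} \right)}\right) \left(-143\right) = \left(-78 + \left(\frac{147}{2} + \frac{21 \cdot \frac{5}{5}}{2}\right)\right) \left(-143\right) = \left(-78 + \left(\frac{147}{2} + \frac{21 \cdot 5 \cdot \frac{1}{5}}{2}\right)\right) \left(-143\right) = \left(-78 + \left(\frac{147}{2} + \frac{21}{2} \cdot 1\right)\right) \left(-143\right) = \left(-78 + \left(\frac{147}{2} + \frac{21}{2}\right)\right) \left(-143\right) = \left(-78 + 84\right) \left(-143\right) = 6 \left(-143\right) = -858$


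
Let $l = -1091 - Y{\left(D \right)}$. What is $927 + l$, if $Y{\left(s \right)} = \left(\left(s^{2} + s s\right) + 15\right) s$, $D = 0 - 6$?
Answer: $358$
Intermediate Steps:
$D = -6$ ($D = 0 - 6 = -6$)
$Y{\left(s \right)} = s \left(15 + 2 s^{2}\right)$ ($Y{\left(s \right)} = \left(\left(s^{2} + s^{2}\right) + 15\right) s = \left(2 s^{2} + 15\right) s = \left(15 + 2 s^{2}\right) s = s \left(15 + 2 s^{2}\right)$)
$l = -569$ ($l = -1091 - - 6 \left(15 + 2 \left(-6\right)^{2}\right) = -1091 - - 6 \left(15 + 2 \cdot 36\right) = -1091 - - 6 \left(15 + 72\right) = -1091 - \left(-6\right) 87 = -1091 - -522 = -1091 + 522 = -569$)
$927 + l = 927 - 569 = 358$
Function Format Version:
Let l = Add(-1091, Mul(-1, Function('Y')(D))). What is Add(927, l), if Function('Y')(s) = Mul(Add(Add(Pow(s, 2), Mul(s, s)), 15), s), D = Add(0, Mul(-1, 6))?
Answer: 358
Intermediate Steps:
D = -6 (D = Add(0, -6) = -6)
Function('Y')(s) = Mul(s, Add(15, Mul(2, Pow(s, 2)))) (Function('Y')(s) = Mul(Add(Add(Pow(s, 2), Pow(s, 2)), 15), s) = Mul(Add(Mul(2, Pow(s, 2)), 15), s) = Mul(Add(15, Mul(2, Pow(s, 2))), s) = Mul(s, Add(15, Mul(2, Pow(s, 2)))))
l = -569 (l = Add(-1091, Mul(-1, Mul(-6, Add(15, Mul(2, Pow(-6, 2)))))) = Add(-1091, Mul(-1, Mul(-6, Add(15, Mul(2, 36))))) = Add(-1091, Mul(-1, Mul(-6, Add(15, 72)))) = Add(-1091, Mul(-1, Mul(-6, 87))) = Add(-1091, Mul(-1, -522)) = Add(-1091, 522) = -569)
Add(927, l) = Add(927, -569) = 358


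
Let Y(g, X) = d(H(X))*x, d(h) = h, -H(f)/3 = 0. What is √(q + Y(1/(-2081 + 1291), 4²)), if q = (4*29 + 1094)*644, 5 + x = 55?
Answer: 22*√1610 ≈ 882.75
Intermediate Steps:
H(f) = 0 (H(f) = -3*0 = 0)
x = 50 (x = -5 + 55 = 50)
q = 779240 (q = (116 + 1094)*644 = 1210*644 = 779240)
Y(g, X) = 0 (Y(g, X) = 0*50 = 0)
√(q + Y(1/(-2081 + 1291), 4²)) = √(779240 + 0) = √779240 = 22*√1610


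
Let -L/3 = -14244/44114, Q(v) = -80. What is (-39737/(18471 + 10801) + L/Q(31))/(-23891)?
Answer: 2210742071/38563209932660 ≈ 5.7328e-5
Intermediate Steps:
L = 21366/22057 (L = -(-42732)/44114 = -3*(-7122/22057) = 21366/22057 ≈ 0.96867)
(-39737/(18471 + 10801) + L/Q(31))/(-23891) = (-39737/(18471 + 10801) + (21366/22057)/(-80))/(-23891) = (-39737/29272 + (21366/22057)*(-1/80))*(-1/23891) = (-39737*1/29272 - 10683/882280)*(-1/23891) = (-39737/29272 - 10683/882280)*(-1/23891) = -2210742071/1614131260*(-1/23891) = 2210742071/38563209932660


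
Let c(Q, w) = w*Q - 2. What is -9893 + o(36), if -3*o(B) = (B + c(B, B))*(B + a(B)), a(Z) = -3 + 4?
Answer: -78889/3 ≈ -26296.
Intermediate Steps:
c(Q, w) = -2 + Q*w (c(Q, w) = Q*w - 2 = -2 + Q*w)
a(Z) = 1
o(B) = -(1 + B)*(-2 + B + B**2)/3 (o(B) = -(B + (-2 + B*B))*(B + 1)/3 = -(B + (-2 + B**2))*(1 + B)/3 = -(-2 + B + B**2)*(1 + B)/3 = -(1 + B)*(-2 + B + B**2)/3)
-9893 + o(36) = -9893 + (2/3 - 2/3*36**2 - 1/3*36**3 + (1/3)*36) = -9893 + (2/3 - 2/3*1296 - 1/3*46656 + 12) = -9893 + (2/3 - 864 - 15552 + 12) = -9893 - 49210/3 = -78889/3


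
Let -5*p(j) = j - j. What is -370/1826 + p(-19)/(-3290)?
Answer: -185/913 ≈ -0.20263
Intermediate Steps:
p(j) = 0 (p(j) = -(j - j)/5 = -1/5*0 = 0)
-370/1826 + p(-19)/(-3290) = -370/1826 + 0/(-3290) = -370*1/1826 + 0*(-1/3290) = -185/913 + 0 = -185/913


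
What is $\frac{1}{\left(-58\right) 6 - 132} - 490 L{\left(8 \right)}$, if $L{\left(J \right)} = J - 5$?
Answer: $- \frac{705601}{480} \approx -1470.0$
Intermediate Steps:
$L{\left(J \right)} = -5 + J$ ($L{\left(J \right)} = J - 5 = -5 + J$)
$\frac{1}{\left(-58\right) 6 - 132} - 490 L{\left(8 \right)} = \frac{1}{\left(-58\right) 6 - 132} - 490 \left(-5 + 8\right) = \frac{1}{-348 - 132} - 1470 = \frac{1}{-480} - 1470 = - \frac{1}{480} - 1470 = - \frac{705601}{480}$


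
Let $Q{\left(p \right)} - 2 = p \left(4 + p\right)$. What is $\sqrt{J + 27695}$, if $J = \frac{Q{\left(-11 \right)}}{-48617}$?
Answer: $\frac{6 \sqrt{1818340266142}}{48617} \approx 166.42$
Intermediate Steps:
$Q{\left(p \right)} = 2 + p \left(4 + p\right)$
$J = - \frac{79}{48617}$ ($J = \frac{2 + \left(-11\right)^{2} + 4 \left(-11\right)}{-48617} = \left(2 + 121 - 44\right) \left(- \frac{1}{48617}\right) = 79 \left(- \frac{1}{48617}\right) = - \frac{79}{48617} \approx -0.0016249$)
$\sqrt{J + 27695} = \sqrt{- \frac{79}{48617} + 27695} = \sqrt{\frac{1346447736}{48617}} = \frac{6 \sqrt{1818340266142}}{48617}$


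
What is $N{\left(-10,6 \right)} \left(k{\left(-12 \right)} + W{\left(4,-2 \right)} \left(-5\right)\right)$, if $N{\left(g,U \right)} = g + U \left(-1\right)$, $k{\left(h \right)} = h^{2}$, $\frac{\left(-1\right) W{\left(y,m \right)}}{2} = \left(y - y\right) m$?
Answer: $-2304$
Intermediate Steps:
$W{\left(y,m \right)} = 0$ ($W{\left(y,m \right)} = - 2 \left(y - y\right) m = - 2 \cdot 0 m = \left(-2\right) 0 = 0$)
$N{\left(g,U \right)} = g - U$
$N{\left(-10,6 \right)} \left(k{\left(-12 \right)} + W{\left(4,-2 \right)} \left(-5\right)\right) = \left(-10 - 6\right) \left(\left(-12\right)^{2} + 0 \left(-5\right)\right) = \left(-10 - 6\right) \left(144 + 0\right) = \left(-16\right) 144 = -2304$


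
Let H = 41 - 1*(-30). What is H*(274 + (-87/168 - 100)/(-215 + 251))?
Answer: 38819605/2016 ≈ 19256.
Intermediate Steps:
H = 71 (H = 41 + 30 = 71)
H*(274 + (-87/168 - 100)/(-215 + 251)) = 71*(274 + (-87/168 - 100)/(-215 + 251)) = 71*(274 + (-87*1/168 - 100)/36) = 71*(274 + (-29/56 - 100)*(1/36)) = 71*(274 - 5629/56*1/36) = 71*(274 - 5629/2016) = 71*(546755/2016) = 38819605/2016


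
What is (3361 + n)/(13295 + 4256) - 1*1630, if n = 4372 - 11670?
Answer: -28612067/17551 ≈ -1630.2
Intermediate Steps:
n = -7298
(3361 + n)/(13295 + 4256) - 1*1630 = (3361 - 7298)/(13295 + 4256) - 1*1630 = -3937/17551 - 1630 = -28612067/17551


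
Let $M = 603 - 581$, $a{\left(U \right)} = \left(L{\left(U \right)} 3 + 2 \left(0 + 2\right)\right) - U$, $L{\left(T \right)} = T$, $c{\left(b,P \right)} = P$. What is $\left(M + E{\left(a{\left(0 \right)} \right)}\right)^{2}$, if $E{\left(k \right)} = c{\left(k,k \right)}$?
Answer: $676$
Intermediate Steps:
$a{\left(U \right)} = 4 + 2 U$ ($a{\left(U \right)} = \left(U 3 + 2 \left(0 + 2\right)\right) - U = \left(3 U + 2 \cdot 2\right) - U = \left(3 U + 4\right) - U = \left(4 + 3 U\right) - U = 4 + 2 U$)
$E{\left(k \right)} = k$
$M = 22$ ($M = 603 - 581 = 22$)
$\left(M + E{\left(a{\left(0 \right)} \right)}\right)^{2} = \left(22 + \left(4 + 2 \cdot 0\right)\right)^{2} = \left(22 + \left(4 + 0\right)\right)^{2} = \left(22 + 4\right)^{2} = 26^{2} = 676$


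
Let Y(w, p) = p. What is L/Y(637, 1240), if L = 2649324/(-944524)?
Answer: -662331/292802440 ≈ -0.0022620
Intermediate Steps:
L = -662331/236131 (L = 2649324*(-1/944524) = -662331/236131 ≈ -2.8049)
L/Y(637, 1240) = -662331/236131/1240 = -662331/236131*1/1240 = -662331/292802440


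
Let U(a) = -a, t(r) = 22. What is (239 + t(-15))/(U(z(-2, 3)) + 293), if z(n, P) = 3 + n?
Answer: 261/292 ≈ 0.89384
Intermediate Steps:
(239 + t(-15))/(U(z(-2, 3)) + 293) = (239 + 22)/(-(3 - 2) + 293) = 261/(-1*1 + 293) = 261/(-1 + 293) = 261/292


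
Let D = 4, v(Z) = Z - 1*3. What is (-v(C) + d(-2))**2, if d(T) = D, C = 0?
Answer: 49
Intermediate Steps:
v(Z) = -3 + Z (v(Z) = Z - 3 = -3 + Z)
d(T) = 4
(-v(C) + d(-2))**2 = (-(-3 + 0) + 4)**2 = (-1*(-3) + 4)**2 = (3 + 4)**2 = 7**2 = 49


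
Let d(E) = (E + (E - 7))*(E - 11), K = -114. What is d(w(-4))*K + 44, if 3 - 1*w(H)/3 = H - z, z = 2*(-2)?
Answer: 2552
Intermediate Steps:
z = -4
w(H) = -3 - 3*H (w(H) = 9 - 3*(H - 1*(-4)) = 9 - 3*(H + 4) = 9 - 3*(4 + H) = 9 + (-12 - 3*H) = -3 - 3*H)
d(E) = (-11 + E)*(-7 + 2*E) (d(E) = (E + (-7 + E))*(-11 + E) = (-7 + 2*E)*(-11 + E) = (-11 + E)*(-7 + 2*E))
d(w(-4))*K + 44 = (77 - 29*(-3 - 3*(-4)) + 2*(-3 - 3*(-4))²)*(-114) + 44 = (77 - 29*(-3 + 12) + 2*(-3 + 12)²)*(-114) + 44 = (77 - 29*9 + 2*9²)*(-114) + 44 = (77 - 261 + 2*81)*(-114) + 44 = (77 - 261 + 162)*(-114) + 44 = -22*(-114) + 44 = 2508 + 44 = 2552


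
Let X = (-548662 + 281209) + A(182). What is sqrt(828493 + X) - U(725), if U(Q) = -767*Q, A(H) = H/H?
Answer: 556075 + sqrt(561041) ≈ 5.5682e+5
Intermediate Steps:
A(H) = 1
X = -267452 (X = (-548662 + 281209) + 1 = -267453 + 1 = -267452)
sqrt(828493 + X) - U(725) = sqrt(828493 - 267452) - (-767)*725 = sqrt(561041) - 1*(-556075) = sqrt(561041) + 556075 = 556075 + sqrt(561041)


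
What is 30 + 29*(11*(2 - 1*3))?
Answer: -289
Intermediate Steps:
30 + 29*(11*(2 - 1*3)) = 30 + 29*(11*(2 - 3)) = 30 + 29*(11*(-1)) = 30 + 29*(-11) = 30 - 319 = -289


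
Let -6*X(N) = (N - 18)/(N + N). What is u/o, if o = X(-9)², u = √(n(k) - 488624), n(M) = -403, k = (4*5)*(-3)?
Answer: 16*I*√489027 ≈ 11189.0*I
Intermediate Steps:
k = -60 (k = 20*(-3) = -60)
X(N) = -(-18 + N)/(12*N) (X(N) = -(N - 18)/(6*(N + N)) = -(-18 + N)/(6*(2*N)) = -(-18 + N)*1/(2*N)/6 = -(-18 + N)/(12*N))
u = I*√489027 (u = √(-403 - 488624) = √(-489027) = I*√489027 ≈ 699.3*I)
o = 1/16 (o = ((1/12)*(18 - 1*(-9))/(-9))² = ((1/12)*(-⅑)*(18 + 9))² = ((1/12)*(-⅑)*27)² = (-¼)² = 1/16 ≈ 0.062500)
u/o = (I*√489027)/(1/16) = (I*√489027)*16 = 16*I*√489027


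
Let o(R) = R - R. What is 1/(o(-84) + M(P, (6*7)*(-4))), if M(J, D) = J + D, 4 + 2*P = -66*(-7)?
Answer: 1/61 ≈ 0.016393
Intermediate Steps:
o(R) = 0
P = 229 (P = -2 + (-66*(-7))/2 = -2 + (1/2)*462 = -2 + 231 = 229)
M(J, D) = D + J
1/(o(-84) + M(P, (6*7)*(-4))) = 1/(0 + ((6*7)*(-4) + 229)) = 1/(0 + (42*(-4) + 229)) = 1/(0 + (-168 + 229)) = 1/(0 + 61) = 1/61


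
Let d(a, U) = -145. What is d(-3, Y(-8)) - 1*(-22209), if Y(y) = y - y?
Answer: 22064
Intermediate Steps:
Y(y) = 0
d(-3, Y(-8)) - 1*(-22209) = -145 - 1*(-22209) = -145 + 22209 = 22064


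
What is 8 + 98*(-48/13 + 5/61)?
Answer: -274230/793 ≈ -345.81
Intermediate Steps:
8 + 98*(-48/13 + 5/61) = 8 + 98*(-2863/793) = 8 - 280574/793 = -274230/793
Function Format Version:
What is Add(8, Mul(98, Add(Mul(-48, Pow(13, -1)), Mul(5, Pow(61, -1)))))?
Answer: Rational(-274230, 793) ≈ -345.81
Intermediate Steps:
Add(8, Mul(98, Add(Mul(-48, Pow(13, -1)), Mul(5, Pow(61, -1))))) = Add(8, Mul(98, Add(Mul(-48, Rational(1, 13)), Mul(5, Rational(1, 61))))) = Add(8, Mul(98, Add(Rational(-48, 13), Rational(5, 61)))) = Add(8, Mul(98, Rational(-2863, 793))) = Add(8, Rational(-280574, 793)) = Rational(-274230, 793)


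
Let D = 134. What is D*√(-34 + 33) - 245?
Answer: -245 + 134*I ≈ -245.0 + 134.0*I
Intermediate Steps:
D*√(-34 + 33) - 245 = 134*√(-34 + 33) - 245 = 134*√(-1) - 245 = 134*I - 245 = -245 + 134*I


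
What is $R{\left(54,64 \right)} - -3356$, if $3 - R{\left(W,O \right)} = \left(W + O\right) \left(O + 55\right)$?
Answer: $-10683$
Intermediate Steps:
$R{\left(W,O \right)} = 3 - \left(55 + O\right) \left(O + W\right)$ ($R{\left(W,O \right)} = 3 - \left(W + O\right) \left(O + 55\right) = 3 - \left(O + W\right) \left(55 + O\right) = 3 - \left(55 + O\right) \left(O + W\right)$)
$R{\left(54,64 \right)} - -3356 = \left(3 - 64^{2} - 3520 - 2970 - 64 \cdot 54\right) - -3356 = \left(3 - 4096 - 3520 - 2970 - 3456\right) + 3356 = -14039 + 3356 = -10683$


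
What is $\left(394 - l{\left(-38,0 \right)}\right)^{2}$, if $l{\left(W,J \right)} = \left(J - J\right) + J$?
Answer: $155236$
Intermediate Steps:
$l{\left(W,J \right)} = J$ ($l{\left(W,J \right)} = 0 + J = J$)
$\left(394 - l{\left(-38,0 \right)}\right)^{2} = \left(394 - 0\right)^{2} = \left(394 + 0\right)^{2} = 394^{2} = 155236$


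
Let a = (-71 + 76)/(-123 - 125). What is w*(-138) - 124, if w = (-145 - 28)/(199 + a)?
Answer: -66092/16449 ≈ -4.0180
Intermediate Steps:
a = -5/248 (a = 5/(-248) = 5*(-1/248) = -5/248 ≈ -0.020161)
w = -42904/49347 (w = (-145 - 28)/(199 - 5/248) = -173/49347/248 = -173*248/49347 = -42904/49347 ≈ -0.86943)
w*(-138) - 124 = -42904/49347*(-138) - 124 = 1973584/16449 - 124 = -66092/16449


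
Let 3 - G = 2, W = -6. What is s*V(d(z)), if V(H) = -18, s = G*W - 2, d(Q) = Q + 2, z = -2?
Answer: 144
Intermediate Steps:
G = 1 (G = 3 - 1*2 = 3 - 2 = 1)
d(Q) = 2 + Q
s = -8 (s = 1*(-6) - 2 = -6 - 2 = -8)
s*V(d(z)) = -8*(-18) = 144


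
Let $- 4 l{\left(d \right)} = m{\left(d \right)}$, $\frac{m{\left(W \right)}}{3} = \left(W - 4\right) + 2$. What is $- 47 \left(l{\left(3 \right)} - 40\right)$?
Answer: $\frac{7661}{4} \approx 1915.3$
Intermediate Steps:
$m{\left(W \right)} = -6 + 3 W$ ($m{\left(W \right)} = 3 \left(\left(W - 4\right) + 2\right) = 3 \left(\left(-4 + W\right) + 2\right) = 3 \left(-2 + W\right) = -6 + 3 W$)
$l{\left(d \right)} = \frac{3}{2} - \frac{3 d}{4}$ ($l{\left(d \right)} = - \frac{-6 + 3 d}{4} = \frac{3}{2} - \frac{3 d}{4}$)
$- 47 \left(l{\left(3 \right)} - 40\right) = - 47 \left(\left(\frac{3}{2} - \frac{9}{4}\right) - 40\right) = - 47 \left(- \frac{3}{4} - 40\right) = \left(-47\right) \left(- \frac{163}{4}\right) = \frac{7661}{4}$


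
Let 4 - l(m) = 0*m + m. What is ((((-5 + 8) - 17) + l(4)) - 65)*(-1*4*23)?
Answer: 7268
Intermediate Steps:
l(m) = 4 - m (l(m) = 4 - (0*m + m) = 4 - (0 + m) = 4 - m)
((((-5 + 8) - 17) + l(4)) - 65)*(-1*4*23) = ((((-5 + 8) - 17) + (4 - 1*4)) - 65)*(-1*4*23) = (((3 - 17) + (4 - 4)) - 65)*(-4*23) = ((-14 + 0) - 65)*(-92) = (-14 - 65)*(-92) = -79*(-92) = 7268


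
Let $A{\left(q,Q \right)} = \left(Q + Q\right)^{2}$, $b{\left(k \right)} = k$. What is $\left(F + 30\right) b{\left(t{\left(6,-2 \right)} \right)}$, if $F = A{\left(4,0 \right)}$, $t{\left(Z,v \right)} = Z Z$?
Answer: $1080$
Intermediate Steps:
$t{\left(Z,v \right)} = Z^{2}$
$A{\left(q,Q \right)} = 4 Q^{2}$ ($A{\left(q,Q \right)} = \left(2 Q\right)^{2} = 4 Q^{2}$)
$F = 0$ ($F = 4 \cdot 0^{2} = 4 \cdot 0 = 0$)
$\left(F + 30\right) b{\left(t{\left(6,-2 \right)} \right)} = \left(0 + 30\right) 6^{2} = 30 \cdot 36 = 1080$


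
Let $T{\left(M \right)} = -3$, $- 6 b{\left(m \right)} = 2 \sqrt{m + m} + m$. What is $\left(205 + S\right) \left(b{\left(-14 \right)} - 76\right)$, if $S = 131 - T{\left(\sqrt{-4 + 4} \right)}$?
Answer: $-24973 - 226 i \sqrt{7} \approx -24973.0 - 597.94 i$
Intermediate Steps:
$b{\left(m \right)} = - \frac{m}{6} - \frac{\sqrt{2} \sqrt{m}}{3}$ ($b{\left(m \right)} = - \frac{2 \sqrt{m + m} + m}{6} = - \frac{2 \sqrt{2 m} + m}{6} = - \frac{2 \sqrt{2} \sqrt{m} + m}{6} = - \frac{m + 2 \sqrt{2} \sqrt{m}}{6} = - \frac{m}{6} - \frac{\sqrt{2} \sqrt{m}}{3}$)
$S = 134$ ($S = 131 - -3 = 131 + 3 = 134$)
$\left(205 + S\right) \left(b{\left(-14 \right)} - 76\right) = \left(205 + 134\right) \left(\left(\left(- \frac{1}{6}\right) \left(-14\right) - \frac{\sqrt{2} \sqrt{-14}}{3}\right) - 76\right) = 339 \left(\left(\frac{7}{3} - \frac{\sqrt{2} i \sqrt{14}}{3}\right) - 76\right) = 339 \left(\left(\frac{7}{3} - \frac{2 i \sqrt{7}}{3}\right) - 76\right) = 339 \left(- \frac{221}{3} - \frac{2 i \sqrt{7}}{3}\right) = -24973 - 226 i \sqrt{7}$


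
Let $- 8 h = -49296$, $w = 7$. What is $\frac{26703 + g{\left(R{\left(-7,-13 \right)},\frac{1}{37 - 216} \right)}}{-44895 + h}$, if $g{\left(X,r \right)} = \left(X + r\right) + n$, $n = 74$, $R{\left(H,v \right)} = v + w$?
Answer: $- \frac{1597336}{2311069} \approx -0.69117$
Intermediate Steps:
$R{\left(H,v \right)} = 7 + v$ ($R{\left(H,v \right)} = v + 7 = 7 + v$)
$g{\left(X,r \right)} = 74 + X + r$ ($g{\left(X,r \right)} = \left(X + r\right) + 74 = 74 + X + r$)
$h = 6162$ ($h = \left(- \frac{1}{8}\right) \left(-49296\right) = 6162$)
$\frac{26703 + g{\left(R{\left(-7,-13 \right)},\frac{1}{37 - 216} \right)}}{-44895 + h} = \frac{26703 + \left(74 + \left(7 - 13\right) + \frac{1}{37 - 216}\right)}{-44895 + 6162} = \frac{26703 + \left(74 - 6 + \frac{1}{-179}\right)}{-38733} = \left(26703 - - \frac{12171}{179}\right) \left(- \frac{1}{38733}\right) = \left(26703 + \frac{12171}{179}\right) \left(- \frac{1}{38733}\right) = \frac{4792008}{179} \left(- \frac{1}{38733}\right) = - \frac{1597336}{2311069}$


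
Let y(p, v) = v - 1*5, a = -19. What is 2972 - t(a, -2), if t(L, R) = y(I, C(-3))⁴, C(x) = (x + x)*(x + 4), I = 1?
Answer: -11669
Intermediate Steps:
C(x) = 2*x*(4 + x) (C(x) = (2*x)*(4 + x) = 2*x*(4 + x))
y(p, v) = -5 + v (y(p, v) = v - 5 = -5 + v)
t(L, R) = 14641 (t(L, R) = (-5 + 2*(-3)*(4 - 3))⁴ = (-5 + 2*(-3)*1)⁴ = (-5 - 6)⁴ = (-11)⁴ = 14641)
2972 - t(a, -2) = 2972 - 1*14641 = 2972 - 14641 = -11669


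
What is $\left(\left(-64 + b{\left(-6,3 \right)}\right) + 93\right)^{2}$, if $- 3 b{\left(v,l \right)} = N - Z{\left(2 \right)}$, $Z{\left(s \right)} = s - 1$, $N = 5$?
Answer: $\frac{6889}{9} \approx 765.44$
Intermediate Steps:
$Z{\left(s \right)} = -1 + s$
$b{\left(v,l \right)} = - \frac{4}{3}$ ($b{\left(v,l \right)} = - \frac{5 - \left(-1 + 2\right)}{3} = - \frac{5 - 1}{3} = \left(- \frac{1}{3}\right) 4 = - \frac{4}{3}$)
$\left(\left(-64 + b{\left(-6,3 \right)}\right) + 93\right)^{2} = \left(\left(-64 - \frac{4}{3}\right) + 93\right)^{2} = \left(- \frac{196}{3} + 93\right)^{2} = \left(\frac{83}{3}\right)^{2} = \frac{6889}{9}$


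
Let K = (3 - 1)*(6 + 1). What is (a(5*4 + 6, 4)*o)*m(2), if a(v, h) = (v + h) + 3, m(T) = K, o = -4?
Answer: -1848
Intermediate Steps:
K = 14 (K = 2*7 = 14)
m(T) = 14
a(v, h) = 3 + h + v (a(v, h) = (h + v) + 3 = 3 + h + v)
(a(5*4 + 6, 4)*o)*m(2) = ((3 + 4 + (5*4 + 6))*(-4))*14 = ((3 + 4 + (20 + 6))*(-4))*14 = ((3 + 4 + 26)*(-4))*14 = (33*(-4))*14 = -132*14 = -1848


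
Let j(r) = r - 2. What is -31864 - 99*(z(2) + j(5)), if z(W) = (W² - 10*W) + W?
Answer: -30775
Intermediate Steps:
z(W) = W² - 9*W
j(r) = -2 + r
-31864 - 99*(z(2) + j(5)) = -31864 - 99*(2*(-9 + 2) + (-2 + 5)) = -31864 - 99*(2*(-7) + 3) = -31864 - 99*(-14 + 3) = -31864 - 99*(-11) = -31864 + 1089 = -30775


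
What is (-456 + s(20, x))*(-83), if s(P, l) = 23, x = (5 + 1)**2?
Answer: 35939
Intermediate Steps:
x = 36 (x = 6**2 = 36)
(-456 + s(20, x))*(-83) = (-456 + 23)*(-83) = -433*(-83) = 35939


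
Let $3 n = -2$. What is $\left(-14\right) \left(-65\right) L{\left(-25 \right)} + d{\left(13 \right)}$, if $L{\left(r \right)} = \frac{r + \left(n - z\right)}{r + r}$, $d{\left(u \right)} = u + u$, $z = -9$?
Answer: $\frac{988}{3} \approx 329.33$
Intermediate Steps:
$n = - \frac{2}{3}$ ($n = \frac{1}{3} \left(-2\right) = - \frac{2}{3} \approx -0.66667$)
$d{\left(u \right)} = 2 u$
$L{\left(r \right)} = \frac{\frac{25}{3} + r}{2 r}$ ($L{\left(r \right)} = \frac{r - - \frac{25}{3}}{r + r} = \frac{r + \left(- \frac{2}{3} + 9\right)}{2 r} = \left(r + \frac{25}{3}\right) \frac{1}{2 r} = \left(\frac{25}{3} + r\right) \frac{1}{2 r} = \frac{\frac{25}{3} + r}{2 r}$)
$\left(-14\right) \left(-65\right) L{\left(-25 \right)} + d{\left(13 \right)} = \left(-14\right) \left(-65\right) \frac{25 + 3 \left(-25\right)}{6 \left(-25\right)} + 2 \cdot 13 = 910 \cdot \frac{1}{6} \left(- \frac{1}{25}\right) \left(25 - 75\right) + 26 = 910 \cdot \frac{1}{6} \left(- \frac{1}{25}\right) \left(-50\right) + 26 = 910 \cdot \frac{1}{3} + 26 = \frac{910}{3} + 26 = \frac{988}{3}$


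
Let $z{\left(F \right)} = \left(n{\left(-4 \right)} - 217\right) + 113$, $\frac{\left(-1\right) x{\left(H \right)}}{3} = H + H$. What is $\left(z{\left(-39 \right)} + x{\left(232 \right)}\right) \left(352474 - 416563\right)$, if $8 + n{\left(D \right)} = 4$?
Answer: $96133500$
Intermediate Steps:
$n{\left(D \right)} = -4$ ($n{\left(D \right)} = -8 + 4 = -4$)
$x{\left(H \right)} = - 6 H$ ($x{\left(H \right)} = - 3 \left(H + H\right) = - 3 \cdot 2 H = - 6 H$)
$z{\left(F \right)} = -108$ ($z{\left(F \right)} = \left(-4 - 217\right) + 113 = -221 + 113 = -108$)
$\left(z{\left(-39 \right)} + x{\left(232 \right)}\right) \left(352474 - 416563\right) = \left(-108 - 1392\right) \left(352474 - 416563\right) = \left(-108 - 1392\right) \left(-64089\right) = \left(-1500\right) \left(-64089\right) = 96133500$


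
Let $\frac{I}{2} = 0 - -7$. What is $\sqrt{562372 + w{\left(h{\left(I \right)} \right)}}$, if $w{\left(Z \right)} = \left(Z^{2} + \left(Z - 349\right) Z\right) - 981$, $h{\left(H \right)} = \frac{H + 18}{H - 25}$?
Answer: $\frac{\sqrt{68053207}}{11} \approx 749.95$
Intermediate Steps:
$I = 14$ ($I = 2 \left(0 - -7\right) = 2 \left(0 + 7\right) = 2 \cdot 7 = 14$)
$h{\left(H \right)} = \frac{18 + H}{-25 + H}$
$w{\left(Z \right)} = -981 + Z^{2} + Z \left(-349 + Z\right)$ ($w{\left(Z \right)} = \left(Z^{2} + \left(-349 + Z\right) Z\right) - 981 = \left(Z^{2} + Z \left(-349 + Z\right)\right) - 981 = -981 + Z^{2} + Z \left(-349 + Z\right)$)
$\sqrt{562372 + w{\left(h{\left(I \right)} \right)}} = \sqrt{562372 - \left(981 - 2 \frac{\left(18 + 14\right)^{2}}{\left(-25 + 14\right)^{2}} + \frac{349 \left(18 + 14\right)}{-25 + 14}\right)} = \sqrt{562372 - \left(981 - \frac{2048}{121} + 349 \frac{1}{-11} \cdot 32\right)} = \sqrt{562372 - \left(981 - \frac{2048}{121} + 349 \left(- \frac{1}{11}\right) 32\right)} = \sqrt{562372 - \left(- \frac{377}{11} - \frac{2048}{121}\right)} = \sqrt{562372 + \left(-981 + \frac{11168}{11} + 2 \cdot \frac{1024}{121}\right)} = \sqrt{562372 + \left(-981 + \frac{11168}{11} + \frac{2048}{121}\right)} = \sqrt{562372 + \frac{6195}{121}} = \sqrt{\frac{68053207}{121}} = \frac{\sqrt{68053207}}{11}$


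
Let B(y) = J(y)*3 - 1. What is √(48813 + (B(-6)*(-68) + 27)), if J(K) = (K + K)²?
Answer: 2*√4883 ≈ 139.76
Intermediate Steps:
J(K) = 4*K² (J(K) = (2*K)² = 4*K²)
B(y) = -1 + 12*y² (B(y) = (4*y²)*3 - 1 = 12*y² - 1 = -1 + 12*y²)
√(48813 + (B(-6)*(-68) + 27)) = √(48813 + ((-1 + 12*(-6)²)*(-68) + 27)) = √(48813 + ((-1 + 12*36)*(-68) + 27)) = √(48813 + ((-1 + 432)*(-68) + 27)) = √(48813 + (431*(-68) + 27)) = √(48813 + (-29308 + 27)) = √(48813 - 29281) = √19532 = 2*√4883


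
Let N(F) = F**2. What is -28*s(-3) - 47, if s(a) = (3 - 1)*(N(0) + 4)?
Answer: -271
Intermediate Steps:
s(a) = 8 (s(a) = (3 - 1)*(0**2 + 4) = 2*(0 + 4) = 2*4 = 8)
-28*s(-3) - 47 = -28*8 - 47 = -224 - 47 = -271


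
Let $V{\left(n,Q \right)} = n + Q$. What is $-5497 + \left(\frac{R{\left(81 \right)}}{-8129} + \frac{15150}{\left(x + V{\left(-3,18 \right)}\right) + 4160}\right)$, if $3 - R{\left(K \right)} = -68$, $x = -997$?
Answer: $- \frac{70943180201}{12916981} \approx -5492.2$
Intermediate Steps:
$R{\left(K \right)} = 71$ ($R{\left(K \right)} = 3 - -68 = 3 + 68 = 71$)
$V{\left(n,Q \right)} = Q + n$
$-5497 + \left(\frac{R{\left(81 \right)}}{-8129} + \frac{15150}{\left(x + V{\left(-3,18 \right)}\right) + 4160}\right) = -5497 + \left(\frac{71}{-8129} + \frac{15150}{\left(-997 + \left(18 - 3\right)\right) + 4160}\right) = -5497 + \left(71 \left(- \frac{1}{8129}\right) + \frac{15150}{\left(-997 + 15\right) + 4160}\right) = -5497 - \left(\frac{71}{8129} - \frac{15150}{-982 + 4160}\right) = -5497 - \left(\frac{71}{8129} - \frac{15150}{3178}\right) = -5497 + \left(- \frac{71}{8129} + 15150 \cdot \frac{1}{3178}\right) = -5497 + \left(- \frac{71}{8129} + \frac{7575}{1589}\right) = -5497 + \frac{61464356}{12916981} = - \frac{70943180201}{12916981}$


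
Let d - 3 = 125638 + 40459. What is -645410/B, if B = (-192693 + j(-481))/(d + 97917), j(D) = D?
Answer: 85199605985/96587 ≈ 8.8210e+5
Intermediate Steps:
d = 166100 (d = 3 + (125638 + 40459) = 3 + 166097 = 166100)
B = -193174/264017 (B = (-192693 - 481)/(166100 + 97917) = -193174/264017 ≈ -0.73167)
-645410/B = -645410/(-193174/264017) = -645410*(-264017/193174) = 85199605985/96587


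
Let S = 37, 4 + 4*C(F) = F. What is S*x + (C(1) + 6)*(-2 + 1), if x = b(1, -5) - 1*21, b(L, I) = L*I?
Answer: -3869/4 ≈ -967.25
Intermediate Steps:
b(L, I) = I*L
C(F) = -1 + F/4
x = -26 (x = -5*1 - 1*21 = -5 - 21 = -26)
S*x + (C(1) + 6)*(-2 + 1) = 37*(-26) + ((-1 + (1/4)*1) + 6)*(-2 + 1) = -962 + ((-1 + 1/4) + 6)*(-1) = -962 + (-3/4 + 6)*(-1) = -962 + (21/4)*(-1) = -962 - 21/4 = -3869/4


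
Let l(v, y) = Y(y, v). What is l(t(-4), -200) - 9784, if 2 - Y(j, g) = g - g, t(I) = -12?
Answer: -9782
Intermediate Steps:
Y(j, g) = 2 (Y(j, g) = 2 - (g - g) = 2 - 1*0 = 2 + 0 = 2)
l(v, y) = 2
l(t(-4), -200) - 9784 = 2 - 9784 = -9782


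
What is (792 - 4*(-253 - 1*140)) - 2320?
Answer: 44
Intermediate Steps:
(792 - 4*(-253 - 1*140)) - 2320 = (792 - 4*(-253 - 140)) - 2320 = (792 - 4*(-393)) - 2320 = (792 + 1572) - 2320 = 2364 - 2320 = 44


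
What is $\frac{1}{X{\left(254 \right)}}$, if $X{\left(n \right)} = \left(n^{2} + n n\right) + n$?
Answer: $\frac{1}{129286} \approx 7.7348 \cdot 10^{-6}$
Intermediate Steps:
$X{\left(n \right)} = n + 2 n^{2}$ ($X{\left(n \right)} = \left(n^{2} + n^{2}\right) + n = 2 n^{2} + n = n + 2 n^{2}$)
$\frac{1}{X{\left(254 \right)}} = \frac{1}{254 \left(1 + 2 \cdot 254\right)} = \frac{1}{254 \left(1 + 508\right)} = \frac{1}{254 \cdot 509} = \frac{1}{129286}$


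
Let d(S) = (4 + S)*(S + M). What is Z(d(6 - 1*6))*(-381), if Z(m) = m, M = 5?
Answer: -7620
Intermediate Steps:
d(S) = (4 + S)*(5 + S) (d(S) = (4 + S)*(S + 5) = (4 + S)*(5 + S))
Z(d(6 - 1*6))*(-381) = (20 + (6 - 1*6)² + 9*(6 - 1*6))*(-381) = (20 + (6 - 6)² + 9*(6 - 6))*(-381) = (20 + 0² + 9*0)*(-381) = (20 + 0 + 0)*(-381) = 20*(-381) = -7620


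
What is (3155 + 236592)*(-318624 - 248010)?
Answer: -135848801598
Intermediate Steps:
(3155 + 236592)*(-318624 - 248010) = 239747*(-566634) = -135848801598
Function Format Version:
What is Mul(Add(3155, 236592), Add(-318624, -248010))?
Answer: -135848801598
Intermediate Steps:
Mul(Add(3155, 236592), Add(-318624, -248010)) = Mul(239747, -566634) = -135848801598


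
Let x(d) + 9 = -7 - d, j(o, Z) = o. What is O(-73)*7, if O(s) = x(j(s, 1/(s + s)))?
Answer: 399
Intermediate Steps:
x(d) = -16 - d (x(d) = -9 + (-7 - d) = -16 - d)
O(s) = -16 - s
O(-73)*7 = (-16 - 1*(-73))*7 = (-16 + 73)*7 = 57*7 = 399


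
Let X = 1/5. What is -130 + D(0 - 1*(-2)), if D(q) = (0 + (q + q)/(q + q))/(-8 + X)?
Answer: -5075/39 ≈ -130.13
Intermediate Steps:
X = 1/5 ≈ 0.20000
D(q) = -5/39 (D(q) = (0 + (q + q)/(q + q))/(-8 + 1/5) = (0 + (2*q)/((2*q)))/(-39/5) = (0 + (2*q)*(1/(2*q)))*(-5/39) = (0 + 1)*(-5/39) = 1*(-5/39) = -5/39)
-130 + D(0 - 1*(-2)) = -130 - 5/39 = -5075/39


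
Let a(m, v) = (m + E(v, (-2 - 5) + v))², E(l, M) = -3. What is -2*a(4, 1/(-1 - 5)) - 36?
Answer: -38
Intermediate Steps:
a(m, v) = (-3 + m)² (a(m, v) = (m - 3)² = (-3 + m)²)
-2*a(4, 1/(-1 - 5)) - 36 = -2*(-3 + 4)² - 36 = -2*1² - 36 = -2*1 - 36 = -2 - 36 = -38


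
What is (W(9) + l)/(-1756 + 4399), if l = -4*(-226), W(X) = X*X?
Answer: 985/2643 ≈ 0.37268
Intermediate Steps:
W(X) = X²
l = 904
(W(9) + l)/(-1756 + 4399) = (9² + 904)/(-1756 + 4399) = (81 + 904)/2643 = 985*(1/2643) = 985/2643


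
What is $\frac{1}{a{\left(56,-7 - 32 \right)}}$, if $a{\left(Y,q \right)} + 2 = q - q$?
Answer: $- \frac{1}{2} \approx -0.5$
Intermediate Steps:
$a{\left(Y,q \right)} = -2$ ($a{\left(Y,q \right)} = -2 + \left(q - q\right) = -2 + 0 = -2$)
$\frac{1}{a{\left(56,-7 - 32 \right)}} = \frac{1}{-2} = - \frac{1}{2}$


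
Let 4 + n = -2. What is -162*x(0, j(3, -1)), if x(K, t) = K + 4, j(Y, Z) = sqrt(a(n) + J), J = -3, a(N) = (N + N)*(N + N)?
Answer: -648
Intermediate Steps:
n = -6 (n = -4 - 2 = -6)
a(N) = 4*N**2 (a(N) = (2*N)*(2*N) = 4*N**2)
j(Y, Z) = sqrt(141) (j(Y, Z) = sqrt(4*(-6)**2 - 3) = sqrt(4*36 - 3) = sqrt(144 - 3) = sqrt(141))
x(K, t) = 4 + K
-162*x(0, j(3, -1)) = -162*(4 + 0) = -162*4 = -648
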